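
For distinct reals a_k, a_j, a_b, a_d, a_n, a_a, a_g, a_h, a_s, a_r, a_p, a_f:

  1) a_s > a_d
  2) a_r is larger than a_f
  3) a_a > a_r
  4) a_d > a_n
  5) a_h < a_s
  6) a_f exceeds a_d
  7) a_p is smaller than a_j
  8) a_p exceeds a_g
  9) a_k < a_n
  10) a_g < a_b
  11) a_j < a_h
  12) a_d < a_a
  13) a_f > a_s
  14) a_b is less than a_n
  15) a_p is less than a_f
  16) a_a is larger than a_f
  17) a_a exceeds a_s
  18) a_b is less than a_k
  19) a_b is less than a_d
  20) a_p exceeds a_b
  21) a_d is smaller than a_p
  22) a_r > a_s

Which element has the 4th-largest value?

The consecutive relations fix a unique order: a_g < a_b < a_k < a_n < a_d < a_p < a_j < a_h < a_s < a_f < a_r < a_a.
The 4th largest is a_s.

a_s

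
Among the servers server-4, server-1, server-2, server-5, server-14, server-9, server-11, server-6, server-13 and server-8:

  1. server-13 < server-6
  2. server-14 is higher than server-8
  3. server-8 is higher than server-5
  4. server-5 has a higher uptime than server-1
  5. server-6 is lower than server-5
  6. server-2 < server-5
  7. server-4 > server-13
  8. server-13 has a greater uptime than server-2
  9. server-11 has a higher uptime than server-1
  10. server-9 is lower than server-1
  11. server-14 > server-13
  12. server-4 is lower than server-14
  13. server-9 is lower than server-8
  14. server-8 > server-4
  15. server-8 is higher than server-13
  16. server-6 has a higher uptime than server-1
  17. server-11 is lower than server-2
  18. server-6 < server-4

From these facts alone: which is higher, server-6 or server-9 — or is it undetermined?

server-9 < server-1 and server-1 < server-11 give server-9 < server-11.
With server-11 < server-2: server-9 < server-1 < server-11 < server-2.
With server-2 < server-13: server-9 < server-1 < server-11 < server-2 < server-13.
With server-13 < server-6: server-9 < server-1 < server-11 < server-2 < server-13 < server-6.
So server-6 is higher.

server-6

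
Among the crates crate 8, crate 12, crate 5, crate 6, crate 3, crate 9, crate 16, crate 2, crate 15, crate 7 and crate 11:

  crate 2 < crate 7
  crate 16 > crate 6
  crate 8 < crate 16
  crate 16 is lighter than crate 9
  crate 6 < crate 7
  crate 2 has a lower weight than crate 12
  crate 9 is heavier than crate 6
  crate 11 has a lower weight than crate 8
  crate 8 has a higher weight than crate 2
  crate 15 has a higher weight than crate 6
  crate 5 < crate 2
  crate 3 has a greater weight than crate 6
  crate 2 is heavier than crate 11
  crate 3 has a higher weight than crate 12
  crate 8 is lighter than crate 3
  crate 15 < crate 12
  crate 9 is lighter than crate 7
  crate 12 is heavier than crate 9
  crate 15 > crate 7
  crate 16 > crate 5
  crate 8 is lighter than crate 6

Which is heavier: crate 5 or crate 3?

crate 3

Chaining the given relations: crate 5 < crate 2 < crate 8 < crate 6 < crate 16 < crate 9 < crate 7 < crate 15 < crate 12 < crate 3.
So crate 5 < crate 3; crate 3 is the heavier of the two.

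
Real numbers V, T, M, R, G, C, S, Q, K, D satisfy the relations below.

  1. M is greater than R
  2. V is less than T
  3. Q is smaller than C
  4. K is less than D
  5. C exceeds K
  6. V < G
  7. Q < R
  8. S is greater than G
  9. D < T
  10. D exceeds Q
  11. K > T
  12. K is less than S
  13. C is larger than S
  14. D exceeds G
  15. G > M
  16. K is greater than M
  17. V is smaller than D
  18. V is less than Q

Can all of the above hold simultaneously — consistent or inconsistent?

Chaining the given relations yields D < T < K, so D < K. But one relation states K < D. These cannot both hold.

inconsistent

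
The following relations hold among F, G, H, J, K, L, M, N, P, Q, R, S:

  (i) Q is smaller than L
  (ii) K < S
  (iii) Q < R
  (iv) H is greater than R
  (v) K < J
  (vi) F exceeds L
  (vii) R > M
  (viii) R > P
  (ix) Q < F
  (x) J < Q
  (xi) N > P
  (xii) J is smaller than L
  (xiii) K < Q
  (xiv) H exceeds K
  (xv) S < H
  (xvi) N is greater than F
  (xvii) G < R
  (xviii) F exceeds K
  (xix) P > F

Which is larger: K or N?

N

K < J < Q < F < P < N, by transitivity through J, Q, F, P.
So K < N; N is the larger of the two.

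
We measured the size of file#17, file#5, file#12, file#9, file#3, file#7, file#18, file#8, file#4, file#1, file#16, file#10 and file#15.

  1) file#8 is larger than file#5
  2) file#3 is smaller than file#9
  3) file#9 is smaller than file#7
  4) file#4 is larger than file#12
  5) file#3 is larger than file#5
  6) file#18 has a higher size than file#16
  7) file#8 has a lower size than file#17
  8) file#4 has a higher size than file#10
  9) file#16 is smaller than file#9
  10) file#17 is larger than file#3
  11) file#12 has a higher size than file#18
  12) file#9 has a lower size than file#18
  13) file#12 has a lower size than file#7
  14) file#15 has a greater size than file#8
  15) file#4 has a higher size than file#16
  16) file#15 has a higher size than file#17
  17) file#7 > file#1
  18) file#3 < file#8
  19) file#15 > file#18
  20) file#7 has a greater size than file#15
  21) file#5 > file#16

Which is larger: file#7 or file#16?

file#7

The relevant relations are file#16 < file#5; file#5 < file#3; file#3 < file#9; file#9 < file#18; file#18 < file#12; file#12 < file#7.
Together: file#16 < file#5 < file#3 < file#9 < file#18 < file#12 < file#7.
So file#16 < file#7; file#7 is the larger of the two.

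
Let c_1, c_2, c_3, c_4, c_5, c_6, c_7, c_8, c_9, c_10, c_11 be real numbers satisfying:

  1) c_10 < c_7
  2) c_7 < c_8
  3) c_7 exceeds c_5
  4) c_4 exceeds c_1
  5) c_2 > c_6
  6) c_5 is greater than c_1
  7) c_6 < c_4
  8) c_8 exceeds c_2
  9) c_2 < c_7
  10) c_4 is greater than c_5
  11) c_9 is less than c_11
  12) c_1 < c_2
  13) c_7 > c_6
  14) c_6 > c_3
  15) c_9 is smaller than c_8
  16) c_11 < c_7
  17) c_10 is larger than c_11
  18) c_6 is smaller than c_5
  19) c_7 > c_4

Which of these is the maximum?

c_8

c_3 is not greatest since c_3 < c_6; c_1 is not greatest since c_1 < c_4; c_6 is not greatest since c_6 < c_5; c_2 is not greatest since c_2 < c_8; c_9 is not greatest since c_9 < c_11; c_5 is not greatest since c_5 < c_4; c_4 is not greatest since c_4 < c_7; c_11 is not greatest since c_11 < c_7; c_10 is not greatest since c_10 < c_7; c_7 is not greatest since c_7 < c_8.
Only c_8 has nothing above it, so c_8 is the maximum.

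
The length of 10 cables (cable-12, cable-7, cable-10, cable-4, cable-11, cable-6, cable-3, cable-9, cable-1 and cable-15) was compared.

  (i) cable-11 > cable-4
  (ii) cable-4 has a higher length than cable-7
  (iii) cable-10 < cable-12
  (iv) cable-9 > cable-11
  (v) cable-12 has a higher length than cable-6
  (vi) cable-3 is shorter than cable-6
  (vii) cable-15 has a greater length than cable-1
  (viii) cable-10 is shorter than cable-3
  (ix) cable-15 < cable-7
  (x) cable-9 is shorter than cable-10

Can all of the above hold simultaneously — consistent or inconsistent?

Every relation is compatible with cable-1 < cable-15 < cable-7 < cable-4 < cable-11 < cable-9 < cable-10 < cable-3 < cable-6 < cable-12; the set is consistent.

consistent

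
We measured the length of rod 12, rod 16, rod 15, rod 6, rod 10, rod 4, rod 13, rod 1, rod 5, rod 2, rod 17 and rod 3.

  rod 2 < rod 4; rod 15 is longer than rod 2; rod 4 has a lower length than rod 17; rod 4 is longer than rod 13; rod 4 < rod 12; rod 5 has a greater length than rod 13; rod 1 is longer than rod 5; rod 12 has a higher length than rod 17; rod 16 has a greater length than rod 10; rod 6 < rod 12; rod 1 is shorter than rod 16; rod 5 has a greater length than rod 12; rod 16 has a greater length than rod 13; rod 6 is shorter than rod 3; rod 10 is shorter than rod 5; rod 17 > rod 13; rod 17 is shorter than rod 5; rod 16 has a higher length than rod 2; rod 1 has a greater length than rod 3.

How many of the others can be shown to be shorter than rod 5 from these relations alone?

From rod 5 the given relations immediately reach rod 13, rod 10, rod 17, rod 12.
From those, rod 6, rod 4 — 6 in total.
From those, rod 2 — 7 in total.
Nothing else is reachable below rod 5; 7 in all.

7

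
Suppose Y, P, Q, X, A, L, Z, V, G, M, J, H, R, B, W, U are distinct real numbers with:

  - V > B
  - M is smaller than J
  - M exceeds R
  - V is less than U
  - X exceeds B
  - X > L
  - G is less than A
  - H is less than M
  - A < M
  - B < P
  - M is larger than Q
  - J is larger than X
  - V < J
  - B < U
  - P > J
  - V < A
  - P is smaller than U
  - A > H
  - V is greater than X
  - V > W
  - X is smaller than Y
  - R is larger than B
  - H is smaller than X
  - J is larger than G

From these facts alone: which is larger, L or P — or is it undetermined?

P

The relevant relations are L < X; X < V; V < A; A < M; M < J; J < P.
Chaining these gives L < X < V < A < M < J < P.
So P is larger.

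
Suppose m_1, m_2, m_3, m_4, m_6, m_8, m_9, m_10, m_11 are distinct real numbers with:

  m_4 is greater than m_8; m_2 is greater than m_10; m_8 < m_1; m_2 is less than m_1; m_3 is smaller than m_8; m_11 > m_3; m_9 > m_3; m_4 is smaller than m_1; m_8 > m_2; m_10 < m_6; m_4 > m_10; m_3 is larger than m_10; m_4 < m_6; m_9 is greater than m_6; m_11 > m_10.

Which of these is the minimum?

m_3 is not least since m_10 < m_3; m_2 is not least since m_10 < m_2; m_11 is not least since m_10 < m_11; m_8 is not least since m_2 < m_8; m_4 is not least since m_8 < m_4; m_6 is not least since m_10 < m_6; m_9 is not least since m_6 < m_9; m_1 is not least since m_4 < m_1.
Only m_10 has nothing below it, so m_10 is the minimum.

m_10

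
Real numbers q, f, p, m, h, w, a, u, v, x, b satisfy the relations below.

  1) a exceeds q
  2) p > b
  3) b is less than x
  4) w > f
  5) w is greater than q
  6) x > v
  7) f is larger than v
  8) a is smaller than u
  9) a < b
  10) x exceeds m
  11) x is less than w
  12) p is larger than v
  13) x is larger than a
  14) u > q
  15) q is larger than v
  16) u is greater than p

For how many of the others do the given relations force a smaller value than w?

7

Directly below w: q, x, f.
One step further: v, m, a, b (7 so far).
No other element is forced below w by the given relations, so the count is 7.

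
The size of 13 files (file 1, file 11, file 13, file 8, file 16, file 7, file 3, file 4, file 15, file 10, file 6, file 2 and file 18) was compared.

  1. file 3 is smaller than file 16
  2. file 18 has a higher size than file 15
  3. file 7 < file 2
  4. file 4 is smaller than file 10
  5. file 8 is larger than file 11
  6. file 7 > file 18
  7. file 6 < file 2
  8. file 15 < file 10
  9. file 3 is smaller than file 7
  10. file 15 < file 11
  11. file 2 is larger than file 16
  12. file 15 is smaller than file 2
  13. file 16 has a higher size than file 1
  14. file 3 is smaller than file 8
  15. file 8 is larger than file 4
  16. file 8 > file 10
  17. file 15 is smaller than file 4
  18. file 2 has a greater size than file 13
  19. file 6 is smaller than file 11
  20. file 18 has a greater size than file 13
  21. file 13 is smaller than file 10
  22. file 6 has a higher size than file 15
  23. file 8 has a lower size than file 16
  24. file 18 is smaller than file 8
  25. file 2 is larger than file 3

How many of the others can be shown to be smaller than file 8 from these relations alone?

8

Directly below file 8: file 4, file 18, file 10, file 3, file 11.
One step further: file 13, file 15, file 6 (8 so far).
No other element is forced below file 8 by the given relations, so the count is 8.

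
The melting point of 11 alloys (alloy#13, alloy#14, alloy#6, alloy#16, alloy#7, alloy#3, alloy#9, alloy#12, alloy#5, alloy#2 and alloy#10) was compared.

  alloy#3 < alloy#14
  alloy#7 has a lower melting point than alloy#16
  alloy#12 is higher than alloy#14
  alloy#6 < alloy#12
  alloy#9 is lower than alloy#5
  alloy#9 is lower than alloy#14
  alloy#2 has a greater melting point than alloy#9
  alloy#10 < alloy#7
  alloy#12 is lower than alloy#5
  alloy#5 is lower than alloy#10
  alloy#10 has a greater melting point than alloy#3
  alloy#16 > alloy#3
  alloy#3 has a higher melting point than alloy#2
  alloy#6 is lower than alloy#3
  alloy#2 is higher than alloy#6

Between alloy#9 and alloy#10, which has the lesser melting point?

Following the relations from alloy#9: alloy#9 < alloy#2 < alloy#3 < alloy#14 < alloy#12 < alloy#5 < alloy#10.
So alloy#9 < alloy#10; alloy#9 is the lower of the two.

alloy#9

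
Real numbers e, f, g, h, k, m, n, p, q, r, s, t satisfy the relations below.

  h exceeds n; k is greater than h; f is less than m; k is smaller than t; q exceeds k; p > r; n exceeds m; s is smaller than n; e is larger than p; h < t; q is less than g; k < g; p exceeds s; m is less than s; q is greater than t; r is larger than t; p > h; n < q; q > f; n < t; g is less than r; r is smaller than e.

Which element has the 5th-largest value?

q

The consecutive relations fix a unique order: f < m < s < n < h < k < t < q < g < r < p < e.
Counting 5 from the largest end gives q.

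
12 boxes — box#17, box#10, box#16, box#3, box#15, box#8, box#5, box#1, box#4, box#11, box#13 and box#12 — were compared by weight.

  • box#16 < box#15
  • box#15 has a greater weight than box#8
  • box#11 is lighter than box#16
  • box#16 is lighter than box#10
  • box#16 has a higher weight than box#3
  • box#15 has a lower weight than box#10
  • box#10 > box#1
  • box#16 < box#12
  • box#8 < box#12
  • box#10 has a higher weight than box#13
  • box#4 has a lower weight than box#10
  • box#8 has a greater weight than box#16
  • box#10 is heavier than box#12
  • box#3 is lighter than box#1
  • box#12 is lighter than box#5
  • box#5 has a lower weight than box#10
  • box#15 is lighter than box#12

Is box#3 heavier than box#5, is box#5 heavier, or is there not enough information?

Link the given pairs in sequence: box#3 < box#16; box#16 < box#8; box#8 < box#15; box#15 < box#12; box#12 < box#5.
Chaining these gives box#3 < box#16 < box#8 < box#15 < box#12 < box#5.
So box#5 is heavier.

box#5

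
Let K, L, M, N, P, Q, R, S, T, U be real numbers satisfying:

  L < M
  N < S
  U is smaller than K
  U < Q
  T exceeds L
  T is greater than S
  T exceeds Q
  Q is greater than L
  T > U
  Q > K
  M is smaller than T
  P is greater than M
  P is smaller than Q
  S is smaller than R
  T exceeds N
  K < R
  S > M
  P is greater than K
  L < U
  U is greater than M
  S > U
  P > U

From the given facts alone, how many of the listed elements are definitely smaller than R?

6

The elements the relations force below R are L, M, U, K, N, S — no chain reaches any other.
That is 6.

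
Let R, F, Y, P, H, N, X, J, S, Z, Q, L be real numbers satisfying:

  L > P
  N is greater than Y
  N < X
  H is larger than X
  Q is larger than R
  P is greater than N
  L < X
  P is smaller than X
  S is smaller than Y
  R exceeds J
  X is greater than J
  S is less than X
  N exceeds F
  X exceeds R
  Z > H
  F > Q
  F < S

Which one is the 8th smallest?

Chaining the given pairs: J < R < Q < F < S < Y < N < P < L < X < H < Z.
Counting 8 from the smallest end gives P.

P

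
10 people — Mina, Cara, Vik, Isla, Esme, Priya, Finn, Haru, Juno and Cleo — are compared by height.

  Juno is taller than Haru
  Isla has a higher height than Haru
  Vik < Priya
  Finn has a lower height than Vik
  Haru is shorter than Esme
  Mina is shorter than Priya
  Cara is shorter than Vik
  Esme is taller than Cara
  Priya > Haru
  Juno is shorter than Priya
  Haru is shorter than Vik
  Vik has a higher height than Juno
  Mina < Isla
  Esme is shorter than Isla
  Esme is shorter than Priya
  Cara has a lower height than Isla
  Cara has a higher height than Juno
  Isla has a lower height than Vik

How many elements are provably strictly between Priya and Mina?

Chaining upward from Mina reaches: Isla, Vik.
Chaining downward from Priya reaches: Finn, Haru, Juno, Cara, Esme, Isla, Vik.
Strictly between Mina and Priya are those in both lists: Isla, Vik — 2 elements.

2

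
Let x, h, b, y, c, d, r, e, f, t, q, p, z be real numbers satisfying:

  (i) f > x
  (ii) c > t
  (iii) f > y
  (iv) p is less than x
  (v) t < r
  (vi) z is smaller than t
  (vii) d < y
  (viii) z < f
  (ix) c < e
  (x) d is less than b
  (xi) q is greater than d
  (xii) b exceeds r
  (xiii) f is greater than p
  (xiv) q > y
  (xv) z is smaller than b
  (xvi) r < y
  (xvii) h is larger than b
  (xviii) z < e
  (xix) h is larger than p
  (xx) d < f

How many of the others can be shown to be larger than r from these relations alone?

5

The elements the relations force above r are b, y, q, h, f — no chain reaches any other.
That is 5.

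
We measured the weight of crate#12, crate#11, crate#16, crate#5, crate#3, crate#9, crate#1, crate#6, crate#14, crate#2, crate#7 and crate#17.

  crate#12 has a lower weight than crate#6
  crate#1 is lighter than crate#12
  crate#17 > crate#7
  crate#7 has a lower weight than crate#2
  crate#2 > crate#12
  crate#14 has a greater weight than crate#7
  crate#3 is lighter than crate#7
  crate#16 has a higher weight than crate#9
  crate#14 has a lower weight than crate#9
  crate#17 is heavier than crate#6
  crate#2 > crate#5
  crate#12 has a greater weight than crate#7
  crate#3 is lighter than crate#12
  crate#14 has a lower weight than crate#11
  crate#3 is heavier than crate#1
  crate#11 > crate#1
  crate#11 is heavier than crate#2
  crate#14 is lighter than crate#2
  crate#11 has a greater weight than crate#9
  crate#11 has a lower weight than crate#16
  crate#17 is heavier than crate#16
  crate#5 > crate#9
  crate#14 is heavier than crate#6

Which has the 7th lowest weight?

crate#9

Piecing the relations together gives one ordering: crate#1 < crate#3 < crate#7 < crate#12 < crate#6 < crate#14 < crate#9 < crate#5 < crate#2 < crate#11 < crate#16 < crate#17.
The 7th smallest is crate#9.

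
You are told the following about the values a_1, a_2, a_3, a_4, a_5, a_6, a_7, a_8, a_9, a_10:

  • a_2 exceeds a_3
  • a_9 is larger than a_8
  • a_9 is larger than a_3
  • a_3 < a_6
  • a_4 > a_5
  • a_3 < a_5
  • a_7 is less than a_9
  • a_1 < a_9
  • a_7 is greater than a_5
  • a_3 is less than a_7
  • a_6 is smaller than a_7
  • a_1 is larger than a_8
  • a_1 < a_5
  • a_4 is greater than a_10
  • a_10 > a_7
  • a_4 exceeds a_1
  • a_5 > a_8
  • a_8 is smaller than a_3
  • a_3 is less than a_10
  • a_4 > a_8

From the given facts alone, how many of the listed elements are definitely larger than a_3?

The elements the relations force above a_3 are a_6, a_5, a_2, a_7, a_10, a_4, a_9 — no chain reaches any other.
That is 7.

7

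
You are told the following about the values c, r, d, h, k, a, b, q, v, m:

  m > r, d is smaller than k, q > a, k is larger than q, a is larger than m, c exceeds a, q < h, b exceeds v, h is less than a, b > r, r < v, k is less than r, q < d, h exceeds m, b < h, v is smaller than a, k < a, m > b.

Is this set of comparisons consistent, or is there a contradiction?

inconsistent

Chaining the given relations yields q < d < k < r < v < b < m < h < a, so q < a. But one relation states a < q. These cannot both hold.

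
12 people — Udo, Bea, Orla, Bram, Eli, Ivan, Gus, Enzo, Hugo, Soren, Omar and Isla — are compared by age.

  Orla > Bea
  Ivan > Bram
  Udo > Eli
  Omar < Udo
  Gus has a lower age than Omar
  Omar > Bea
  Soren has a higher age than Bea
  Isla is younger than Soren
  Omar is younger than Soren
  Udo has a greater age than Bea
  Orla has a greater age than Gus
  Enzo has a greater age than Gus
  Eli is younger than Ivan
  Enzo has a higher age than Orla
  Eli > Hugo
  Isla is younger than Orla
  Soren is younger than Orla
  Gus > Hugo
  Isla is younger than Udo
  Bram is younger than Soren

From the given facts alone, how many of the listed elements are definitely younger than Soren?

The elements the relations force below Soren are Hugo, Bea, Isla, Bram, Gus, Omar — no chain reaches any other.
That is 6.

6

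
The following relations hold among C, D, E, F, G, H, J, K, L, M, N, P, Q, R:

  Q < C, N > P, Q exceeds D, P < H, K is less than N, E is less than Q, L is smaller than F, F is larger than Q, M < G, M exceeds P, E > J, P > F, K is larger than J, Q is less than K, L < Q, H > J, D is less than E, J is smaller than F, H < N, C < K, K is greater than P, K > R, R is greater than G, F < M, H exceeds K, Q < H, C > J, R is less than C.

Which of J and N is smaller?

Following the relations from J: J < E < Q < F < P < M < G < R < C < K < H < N.
So J < N; J is the smaller of the two.

J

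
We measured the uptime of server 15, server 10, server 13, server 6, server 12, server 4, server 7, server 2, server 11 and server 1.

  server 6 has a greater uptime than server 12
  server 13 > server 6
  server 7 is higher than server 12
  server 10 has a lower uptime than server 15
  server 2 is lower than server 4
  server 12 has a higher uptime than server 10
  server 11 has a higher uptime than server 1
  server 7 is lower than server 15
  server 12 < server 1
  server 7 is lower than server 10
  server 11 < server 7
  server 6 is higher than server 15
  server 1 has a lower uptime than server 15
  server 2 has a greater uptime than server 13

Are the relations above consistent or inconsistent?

We have server 10 < server 12 stated directly, yet also server 12 < server 1 < server 11 < server 7 < server 10 by chaining the others — so server 12 < server 10. Contradiction.

inconsistent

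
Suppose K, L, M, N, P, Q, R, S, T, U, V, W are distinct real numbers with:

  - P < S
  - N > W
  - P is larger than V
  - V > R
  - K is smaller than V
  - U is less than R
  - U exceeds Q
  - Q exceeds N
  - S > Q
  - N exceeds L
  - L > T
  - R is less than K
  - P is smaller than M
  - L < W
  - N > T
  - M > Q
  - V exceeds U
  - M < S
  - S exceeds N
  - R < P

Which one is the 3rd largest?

P

The consecutive relations fix a unique order: T < L < W < N < Q < U < R < K < V < P < M < S.
The 3rd largest is P.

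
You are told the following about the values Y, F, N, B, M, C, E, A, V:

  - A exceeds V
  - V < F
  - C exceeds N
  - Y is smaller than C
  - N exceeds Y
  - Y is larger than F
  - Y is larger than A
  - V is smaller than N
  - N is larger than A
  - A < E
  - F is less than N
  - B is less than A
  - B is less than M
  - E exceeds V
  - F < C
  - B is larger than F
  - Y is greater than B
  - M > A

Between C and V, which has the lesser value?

Following the relations from V: V < F < B < A < Y < N < C.
So V < C; V is the smaller of the two.

V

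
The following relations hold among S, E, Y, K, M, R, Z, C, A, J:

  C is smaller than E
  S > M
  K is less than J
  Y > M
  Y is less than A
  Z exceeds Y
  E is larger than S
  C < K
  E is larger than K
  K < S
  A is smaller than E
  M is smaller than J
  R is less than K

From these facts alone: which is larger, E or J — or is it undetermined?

undetermined

Following every chain through J: below J we get C, M, R, K.
E is not reached, and no chain runs the other way from E to J.
So the given relations leave the order of J and E undetermined.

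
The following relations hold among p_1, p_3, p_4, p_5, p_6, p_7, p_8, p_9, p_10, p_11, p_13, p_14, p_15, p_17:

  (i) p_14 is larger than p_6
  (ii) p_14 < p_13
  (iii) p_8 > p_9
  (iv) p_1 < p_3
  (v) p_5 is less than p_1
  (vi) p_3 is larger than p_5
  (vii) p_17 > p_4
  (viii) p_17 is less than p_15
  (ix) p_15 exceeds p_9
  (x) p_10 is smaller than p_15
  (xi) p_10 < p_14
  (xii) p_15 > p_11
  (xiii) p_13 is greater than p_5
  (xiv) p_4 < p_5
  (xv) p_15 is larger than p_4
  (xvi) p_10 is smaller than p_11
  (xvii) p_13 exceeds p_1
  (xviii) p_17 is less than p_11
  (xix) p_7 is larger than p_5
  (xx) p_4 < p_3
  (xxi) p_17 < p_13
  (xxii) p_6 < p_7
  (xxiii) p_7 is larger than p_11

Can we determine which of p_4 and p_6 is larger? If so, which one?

Following every chain through p_4: above p_4 we get p_17, p_5, p_11, p_1, p_7, p_3, p_13, p_15.
p_6 is not reached, and no chain runs the other way from p_6 to p_4.
So the given relations leave the order of p_4 and p_6 undetermined.

undetermined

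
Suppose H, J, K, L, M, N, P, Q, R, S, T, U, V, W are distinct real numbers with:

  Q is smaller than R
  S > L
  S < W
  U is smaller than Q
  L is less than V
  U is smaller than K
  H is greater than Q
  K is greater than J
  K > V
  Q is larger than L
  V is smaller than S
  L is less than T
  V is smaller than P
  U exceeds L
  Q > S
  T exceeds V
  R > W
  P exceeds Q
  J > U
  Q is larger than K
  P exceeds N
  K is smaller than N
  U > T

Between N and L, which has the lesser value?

Following the relations from L: L < V < T < U < J < K < N.
So L < N; L is the smaller of the two.

L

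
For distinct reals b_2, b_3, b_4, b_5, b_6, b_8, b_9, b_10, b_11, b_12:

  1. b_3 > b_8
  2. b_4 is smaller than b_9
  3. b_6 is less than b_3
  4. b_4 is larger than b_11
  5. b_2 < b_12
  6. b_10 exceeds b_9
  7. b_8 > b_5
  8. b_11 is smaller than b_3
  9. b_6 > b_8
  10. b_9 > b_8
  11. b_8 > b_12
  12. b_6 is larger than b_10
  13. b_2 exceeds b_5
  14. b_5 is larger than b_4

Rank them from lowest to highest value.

Nothing is placed below b_11, so it is least; from there b_11 < b_4; b_4 < b_5; b_5 < b_2; b_2 < b_12; b_12 < b_8; b_8 < b_9; b_9 < b_10; b_10 < b_6; b_6 < b_3, each given directly.

b_11 < b_4 < b_5 < b_2 < b_12 < b_8 < b_9 < b_10 < b_6 < b_3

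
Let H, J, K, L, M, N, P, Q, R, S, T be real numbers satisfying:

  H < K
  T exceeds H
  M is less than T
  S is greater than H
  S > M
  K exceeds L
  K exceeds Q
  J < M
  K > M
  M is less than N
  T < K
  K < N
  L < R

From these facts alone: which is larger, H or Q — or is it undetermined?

undetermined

Following every chain through H: above H we get T, S, K, N.
Q is not reached, and no chain runs the other way from Q to H.
So the given relations leave the order of H and Q undetermined.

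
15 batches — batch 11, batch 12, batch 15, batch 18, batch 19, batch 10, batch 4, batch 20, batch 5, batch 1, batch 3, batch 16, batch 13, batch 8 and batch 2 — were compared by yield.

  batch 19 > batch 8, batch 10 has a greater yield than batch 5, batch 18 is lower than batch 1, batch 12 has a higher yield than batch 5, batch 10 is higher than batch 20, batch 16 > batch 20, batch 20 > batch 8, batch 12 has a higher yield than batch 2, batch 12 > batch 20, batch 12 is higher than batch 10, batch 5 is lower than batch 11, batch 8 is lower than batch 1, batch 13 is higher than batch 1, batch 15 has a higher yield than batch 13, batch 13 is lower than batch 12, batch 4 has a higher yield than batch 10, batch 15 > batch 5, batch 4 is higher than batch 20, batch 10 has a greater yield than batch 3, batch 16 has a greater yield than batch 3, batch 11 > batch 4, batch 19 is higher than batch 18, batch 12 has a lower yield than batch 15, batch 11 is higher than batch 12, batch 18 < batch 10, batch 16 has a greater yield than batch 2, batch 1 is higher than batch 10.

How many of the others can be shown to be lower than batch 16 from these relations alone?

From batch 16 the given relations immediately reach batch 3, batch 2, batch 20.
From those, batch 8 — 4 in total.
No other element is forced below batch 16 by the given relations, so the count is 4.

4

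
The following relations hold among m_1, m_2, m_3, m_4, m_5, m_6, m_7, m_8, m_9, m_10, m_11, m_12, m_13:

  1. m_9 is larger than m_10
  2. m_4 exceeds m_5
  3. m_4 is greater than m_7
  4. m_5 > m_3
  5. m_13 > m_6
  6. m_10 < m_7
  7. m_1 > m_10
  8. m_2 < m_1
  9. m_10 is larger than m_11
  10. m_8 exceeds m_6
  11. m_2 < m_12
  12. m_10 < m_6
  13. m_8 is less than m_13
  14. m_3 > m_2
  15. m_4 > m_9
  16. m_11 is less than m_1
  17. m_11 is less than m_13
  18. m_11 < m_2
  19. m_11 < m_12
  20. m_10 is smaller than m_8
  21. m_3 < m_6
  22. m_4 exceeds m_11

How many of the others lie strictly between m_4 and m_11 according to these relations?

6

Chaining upward from m_11 reaches: m_2, m_10, m_3, m_6, m_7, m_1, m_12, m_9, m_5, m_8, m_13.
Chaining downward from m_4 reaches: m_2, m_10, m_3, m_7, m_9, m_5.
Strictly between m_11 and m_4 are those in both lists: m_2, m_10, m_3, m_7, m_9, m_5 — 6 elements.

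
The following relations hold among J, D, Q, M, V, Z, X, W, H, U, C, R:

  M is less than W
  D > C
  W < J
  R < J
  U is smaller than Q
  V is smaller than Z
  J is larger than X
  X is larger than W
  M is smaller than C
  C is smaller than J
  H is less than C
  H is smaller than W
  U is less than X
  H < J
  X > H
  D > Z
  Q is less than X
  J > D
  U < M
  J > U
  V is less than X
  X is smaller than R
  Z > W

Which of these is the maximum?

Chaining downward from J: directly below it, U, H, C, W, D, X, R; then V, Q, M, Z.
That covers every other element, and nothing is given above J, so J is the maximum.

J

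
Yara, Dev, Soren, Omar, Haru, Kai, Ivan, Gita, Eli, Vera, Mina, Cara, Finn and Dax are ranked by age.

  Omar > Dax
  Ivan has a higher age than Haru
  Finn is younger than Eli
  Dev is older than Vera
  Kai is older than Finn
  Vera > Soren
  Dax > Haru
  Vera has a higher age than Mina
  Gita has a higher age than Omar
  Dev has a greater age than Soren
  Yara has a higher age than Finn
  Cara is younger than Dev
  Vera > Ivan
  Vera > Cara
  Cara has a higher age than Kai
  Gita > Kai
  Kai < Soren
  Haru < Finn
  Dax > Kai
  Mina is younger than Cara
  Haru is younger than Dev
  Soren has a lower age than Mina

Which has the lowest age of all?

Haru

Finn is not least since Haru < Finn; Kai is not least since Finn < Kai; Eli is not least since Finn < Eli; Ivan is not least since Haru < Ivan; Dax is not least since Haru < Dax; Soren is not least since Kai < Soren; Mina is not least since Soren < Mina; Cara is not least since Kai < Cara; Yara is not least since Finn < Yara; Omar is not least since Dax < Omar; Vera is not least since Soren < Vera; Dev is not least since Soren < Dev; Gita is not least since Kai < Gita.
Only Haru has nothing below it, so Haru is the lowest age.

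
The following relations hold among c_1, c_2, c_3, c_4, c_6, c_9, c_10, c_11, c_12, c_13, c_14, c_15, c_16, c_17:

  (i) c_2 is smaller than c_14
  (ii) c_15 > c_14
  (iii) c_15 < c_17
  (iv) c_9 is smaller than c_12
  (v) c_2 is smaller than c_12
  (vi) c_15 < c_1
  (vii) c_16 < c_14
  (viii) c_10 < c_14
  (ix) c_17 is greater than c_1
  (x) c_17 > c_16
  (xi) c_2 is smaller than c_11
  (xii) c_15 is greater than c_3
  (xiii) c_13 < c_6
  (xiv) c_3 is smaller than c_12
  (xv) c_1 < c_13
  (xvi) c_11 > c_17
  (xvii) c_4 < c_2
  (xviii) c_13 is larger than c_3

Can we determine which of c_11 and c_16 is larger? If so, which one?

c_11

c_16 < c_14 < c_15 < c_1 < c_17 < c_11, by transitivity through c_14, c_15, c_1, c_17.
So c_11 is larger.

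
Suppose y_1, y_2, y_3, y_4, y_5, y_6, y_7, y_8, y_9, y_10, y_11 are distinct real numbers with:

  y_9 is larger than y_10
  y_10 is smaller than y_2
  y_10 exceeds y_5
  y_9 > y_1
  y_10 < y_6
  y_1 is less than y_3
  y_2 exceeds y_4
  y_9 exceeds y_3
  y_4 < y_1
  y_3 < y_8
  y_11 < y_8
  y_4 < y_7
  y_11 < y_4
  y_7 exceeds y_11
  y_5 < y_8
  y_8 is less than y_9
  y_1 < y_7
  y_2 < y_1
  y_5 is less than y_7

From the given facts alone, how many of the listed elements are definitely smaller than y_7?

The elements the relations force below y_7 are y_11, y_5, y_10, y_4, y_2, y_1 — no chain reaches any other.
That is 6.

6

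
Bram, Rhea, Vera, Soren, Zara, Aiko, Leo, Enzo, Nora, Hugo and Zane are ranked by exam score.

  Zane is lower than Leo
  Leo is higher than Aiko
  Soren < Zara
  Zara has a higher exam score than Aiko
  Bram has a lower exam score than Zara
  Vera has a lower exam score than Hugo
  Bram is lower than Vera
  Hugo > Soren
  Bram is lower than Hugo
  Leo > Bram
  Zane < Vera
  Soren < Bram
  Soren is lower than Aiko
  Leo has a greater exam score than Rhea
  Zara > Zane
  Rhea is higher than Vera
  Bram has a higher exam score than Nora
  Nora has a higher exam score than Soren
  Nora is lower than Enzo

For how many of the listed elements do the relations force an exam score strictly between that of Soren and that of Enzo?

1

The relations place Soren below Enzo. An element lies strictly between them when it is forced above Soren and also forced below Enzo.
Above Soren: {Nora, Bram, Vera, Rhea, Aiko, Zara, Hugo, Leo}. Below Enzo: {Nora}.
Intersection: {Nora} — 1.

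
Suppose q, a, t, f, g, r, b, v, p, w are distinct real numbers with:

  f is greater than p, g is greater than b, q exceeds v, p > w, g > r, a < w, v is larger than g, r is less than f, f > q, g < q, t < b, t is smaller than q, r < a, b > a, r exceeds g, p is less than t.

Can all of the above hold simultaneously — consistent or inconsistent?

We have g < r stated directly, yet also r < a < w < p < t < b < g by chaining the others — so r < g. Contradiction.

inconsistent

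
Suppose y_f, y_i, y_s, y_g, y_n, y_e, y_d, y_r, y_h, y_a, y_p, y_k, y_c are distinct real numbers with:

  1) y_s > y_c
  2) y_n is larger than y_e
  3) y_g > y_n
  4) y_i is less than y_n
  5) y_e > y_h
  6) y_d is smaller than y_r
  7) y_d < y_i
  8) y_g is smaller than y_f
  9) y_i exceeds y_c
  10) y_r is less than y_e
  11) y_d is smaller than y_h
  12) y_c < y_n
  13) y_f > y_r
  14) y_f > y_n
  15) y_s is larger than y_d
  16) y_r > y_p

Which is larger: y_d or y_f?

y_f

Link the given pairs in sequence: y_d < y_h; y_h < y_e; y_e < y_n; y_n < y_g; y_g < y_f.
Chaining these gives y_d < y_h < y_e < y_n < y_g < y_f.
So y_d < y_f; y_f is the larger of the two.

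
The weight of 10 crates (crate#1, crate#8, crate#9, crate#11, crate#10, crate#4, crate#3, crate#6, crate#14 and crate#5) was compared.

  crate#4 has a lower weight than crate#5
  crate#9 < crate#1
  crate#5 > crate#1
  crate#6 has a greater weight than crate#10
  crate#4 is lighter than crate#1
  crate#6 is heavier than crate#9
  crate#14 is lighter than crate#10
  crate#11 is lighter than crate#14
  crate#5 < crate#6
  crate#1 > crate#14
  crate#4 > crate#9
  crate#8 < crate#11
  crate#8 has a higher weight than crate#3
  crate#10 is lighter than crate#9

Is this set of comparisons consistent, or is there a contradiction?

consistent

Every relation is compatible with crate#3 < crate#8 < crate#11 < crate#14 < crate#10 < crate#9 < crate#4 < crate#1 < crate#5 < crate#6; the set is consistent.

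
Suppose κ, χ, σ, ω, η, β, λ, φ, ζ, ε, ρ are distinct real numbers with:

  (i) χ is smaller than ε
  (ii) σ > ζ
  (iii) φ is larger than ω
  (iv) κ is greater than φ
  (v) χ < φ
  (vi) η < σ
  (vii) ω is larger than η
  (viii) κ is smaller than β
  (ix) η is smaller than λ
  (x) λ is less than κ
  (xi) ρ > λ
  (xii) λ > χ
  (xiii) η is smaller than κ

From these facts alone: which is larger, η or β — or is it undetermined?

β

Chaining the given relations: η < ω < φ < κ < β.
So β is larger.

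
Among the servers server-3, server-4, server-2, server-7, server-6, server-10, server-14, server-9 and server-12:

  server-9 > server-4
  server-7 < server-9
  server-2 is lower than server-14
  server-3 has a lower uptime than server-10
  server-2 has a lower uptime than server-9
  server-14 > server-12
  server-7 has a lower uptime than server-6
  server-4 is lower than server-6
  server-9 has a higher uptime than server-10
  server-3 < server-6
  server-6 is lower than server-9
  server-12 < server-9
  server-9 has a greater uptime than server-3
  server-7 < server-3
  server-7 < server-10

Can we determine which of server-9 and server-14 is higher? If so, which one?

undetermined

Following every chain through server-9: below server-9 we get server-7, server-3, server-4, server-6, server-12, server-10, server-2.
server-14 is not reached, and no chain runs the other way from server-14 to server-9.
So the given relations leave the order of server-9 and server-14 undetermined.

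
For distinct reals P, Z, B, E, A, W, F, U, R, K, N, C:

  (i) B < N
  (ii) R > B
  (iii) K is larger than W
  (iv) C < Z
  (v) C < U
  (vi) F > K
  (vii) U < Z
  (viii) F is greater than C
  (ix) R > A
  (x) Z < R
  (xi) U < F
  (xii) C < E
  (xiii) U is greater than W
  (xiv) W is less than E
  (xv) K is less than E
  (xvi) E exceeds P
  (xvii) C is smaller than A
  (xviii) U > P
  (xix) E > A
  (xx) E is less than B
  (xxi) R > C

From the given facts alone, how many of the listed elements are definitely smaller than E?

5

The elements the relations force below E are W, C, P, K, A — no chain reaches any other.
That is 5.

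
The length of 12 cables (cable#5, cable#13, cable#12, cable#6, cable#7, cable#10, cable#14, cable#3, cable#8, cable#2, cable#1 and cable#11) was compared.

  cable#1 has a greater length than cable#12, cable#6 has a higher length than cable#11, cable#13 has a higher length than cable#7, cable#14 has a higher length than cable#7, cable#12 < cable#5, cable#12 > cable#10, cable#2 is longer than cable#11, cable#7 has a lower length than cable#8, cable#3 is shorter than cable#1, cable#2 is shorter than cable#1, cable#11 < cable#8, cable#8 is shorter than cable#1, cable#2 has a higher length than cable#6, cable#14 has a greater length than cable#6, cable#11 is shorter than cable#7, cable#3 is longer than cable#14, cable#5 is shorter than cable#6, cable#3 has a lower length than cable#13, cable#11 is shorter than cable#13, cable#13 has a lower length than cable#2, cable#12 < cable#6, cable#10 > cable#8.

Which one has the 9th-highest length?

Chaining the given pairs: cable#11 < cable#7 < cable#8 < cable#10 < cable#12 < cable#5 < cable#6 < cable#14 < cable#3 < cable#13 < cable#2 < cable#1.
The 9th largest is cable#10.

cable#10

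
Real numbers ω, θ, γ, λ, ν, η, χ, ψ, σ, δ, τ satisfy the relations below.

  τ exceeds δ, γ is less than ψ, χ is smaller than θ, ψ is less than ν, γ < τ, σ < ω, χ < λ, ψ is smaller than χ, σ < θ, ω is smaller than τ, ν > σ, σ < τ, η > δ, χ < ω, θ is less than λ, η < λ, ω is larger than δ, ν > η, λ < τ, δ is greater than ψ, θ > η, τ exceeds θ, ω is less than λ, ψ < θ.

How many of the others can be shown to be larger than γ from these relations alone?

9

The elements the relations force above γ are ψ, δ, χ, η, ω, θ, λ, τ, ν — no chain reaches any other.
That is 9.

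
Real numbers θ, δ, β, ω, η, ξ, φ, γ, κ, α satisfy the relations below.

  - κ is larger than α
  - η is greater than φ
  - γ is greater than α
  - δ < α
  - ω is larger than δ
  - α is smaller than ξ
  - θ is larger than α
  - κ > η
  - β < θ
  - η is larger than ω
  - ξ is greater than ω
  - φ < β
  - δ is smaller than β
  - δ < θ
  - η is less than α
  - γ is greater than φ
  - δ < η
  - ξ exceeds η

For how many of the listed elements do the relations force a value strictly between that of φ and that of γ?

2

The relations place φ below γ. An element lies strictly between them when it is forced above φ and also forced below γ.
Above φ: {η, α, ξ, β, κ, θ}. Below γ: {δ, ω, η, α}.
Intersection: {η, α} — 2.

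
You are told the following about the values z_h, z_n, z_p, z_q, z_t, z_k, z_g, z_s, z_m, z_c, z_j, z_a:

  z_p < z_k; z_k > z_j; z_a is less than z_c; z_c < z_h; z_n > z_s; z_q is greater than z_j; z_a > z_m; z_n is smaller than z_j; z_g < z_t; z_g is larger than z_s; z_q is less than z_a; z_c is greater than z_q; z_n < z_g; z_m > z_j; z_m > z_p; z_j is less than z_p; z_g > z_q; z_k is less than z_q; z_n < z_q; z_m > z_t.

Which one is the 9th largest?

z_p

The consecutive relations fix a unique order: z_s < z_n < z_j < z_p < z_k < z_q < z_g < z_t < z_m < z_a < z_c < z_h.
The 9th largest is z_p.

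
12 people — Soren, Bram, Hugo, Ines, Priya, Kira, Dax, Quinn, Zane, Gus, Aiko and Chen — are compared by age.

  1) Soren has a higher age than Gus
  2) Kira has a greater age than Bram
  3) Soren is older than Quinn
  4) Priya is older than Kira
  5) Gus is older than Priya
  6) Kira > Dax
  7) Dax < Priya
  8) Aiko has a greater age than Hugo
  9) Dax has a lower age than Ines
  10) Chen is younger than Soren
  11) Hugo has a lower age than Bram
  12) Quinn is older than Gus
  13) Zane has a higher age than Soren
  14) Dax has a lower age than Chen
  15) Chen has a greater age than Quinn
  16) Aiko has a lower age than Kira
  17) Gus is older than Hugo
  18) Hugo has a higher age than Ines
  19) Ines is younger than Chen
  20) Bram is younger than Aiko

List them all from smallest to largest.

Dax < Ines < Hugo < Bram < Aiko < Kira < Priya < Gus < Quinn < Chen < Soren < Zane

Each adjacent pair is fixed by a given relation: Dax < Ines; Ines < Hugo; Hugo < Bram; Bram < Aiko; Aiko < Kira; Kira < Priya; Priya < Gus; Gus < Quinn; Quinn < Chen; Chen < Soren; Soren < Zane. Chaining them end to end gives the full order.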